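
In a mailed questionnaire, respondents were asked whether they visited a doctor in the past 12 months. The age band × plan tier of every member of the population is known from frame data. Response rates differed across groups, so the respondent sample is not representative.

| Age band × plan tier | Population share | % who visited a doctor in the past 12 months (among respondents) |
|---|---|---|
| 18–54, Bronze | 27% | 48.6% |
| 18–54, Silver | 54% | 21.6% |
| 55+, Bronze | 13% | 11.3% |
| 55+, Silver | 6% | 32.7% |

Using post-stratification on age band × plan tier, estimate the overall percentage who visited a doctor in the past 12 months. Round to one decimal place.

28.2%

Post-stratification weights by population share, not respondent share:
  18–54, Bronze: 0.27 × 48.6 = 13.122
  18–54, Silver: 0.54 × 21.6 = 11.664
  55+, Bronze: 0.13 × 11.3 = 1.469
  55+, Silver: 0.06 × 32.7 = 1.962
Post-stratified estimate = 28.217 → 28.2%.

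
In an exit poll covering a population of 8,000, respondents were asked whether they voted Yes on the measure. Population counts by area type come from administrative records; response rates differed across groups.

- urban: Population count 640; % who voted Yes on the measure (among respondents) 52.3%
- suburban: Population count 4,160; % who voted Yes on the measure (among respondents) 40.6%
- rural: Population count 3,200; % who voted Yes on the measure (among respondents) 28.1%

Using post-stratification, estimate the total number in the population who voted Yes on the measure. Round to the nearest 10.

2,920

Each cell contributes its population count × the respondent rate:
  urban: 640 × 52.3% = 334.72
  suburban: 4,160 × 40.6% = 1688.96
  rural: 3,200 × 28.1% = 899.2
Estimated total = 2922.88 → 2,920.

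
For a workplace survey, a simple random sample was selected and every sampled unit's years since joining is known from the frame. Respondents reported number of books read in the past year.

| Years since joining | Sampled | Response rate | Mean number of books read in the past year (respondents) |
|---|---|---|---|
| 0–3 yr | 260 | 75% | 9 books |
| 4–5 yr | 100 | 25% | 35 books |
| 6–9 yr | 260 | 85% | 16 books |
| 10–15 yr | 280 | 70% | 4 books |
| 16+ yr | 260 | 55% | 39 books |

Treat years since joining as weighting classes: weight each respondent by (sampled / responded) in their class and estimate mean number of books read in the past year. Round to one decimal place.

Each respondent's weight = sampled/responded in their class; summing within a class gives n_sampled, so:
  0–3 yr: 260 × 9 = 2340
  4–5 yr: 100 × 35 = 3500
  6–9 yr: 260 × 16 = 4160
  10–15 yr: 280 × 4 = 1120
  16+ yr: 260 × 39 = 10,140
Adjusted estimate = 21,260 / 1,160 = 18.3276 → 18.3.

18.3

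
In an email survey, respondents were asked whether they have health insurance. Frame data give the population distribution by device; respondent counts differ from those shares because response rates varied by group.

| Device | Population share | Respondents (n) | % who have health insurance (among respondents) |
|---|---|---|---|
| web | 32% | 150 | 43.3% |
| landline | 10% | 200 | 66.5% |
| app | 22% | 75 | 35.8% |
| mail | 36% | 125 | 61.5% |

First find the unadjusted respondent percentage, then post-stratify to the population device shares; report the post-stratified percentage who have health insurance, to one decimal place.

Without adjustment, the pooled respondent share is:
  (150/550)×43.3 + (200/550)×66.5 + (75/550)×35.8 + (125/550)×61.5 = 54.85%
Post-stratified estimate weights by population shares:
  0.32×43.3 + 0.1×66.5 + 0.22×35.8 + 0.36×61.5 = 50.522%

50.5%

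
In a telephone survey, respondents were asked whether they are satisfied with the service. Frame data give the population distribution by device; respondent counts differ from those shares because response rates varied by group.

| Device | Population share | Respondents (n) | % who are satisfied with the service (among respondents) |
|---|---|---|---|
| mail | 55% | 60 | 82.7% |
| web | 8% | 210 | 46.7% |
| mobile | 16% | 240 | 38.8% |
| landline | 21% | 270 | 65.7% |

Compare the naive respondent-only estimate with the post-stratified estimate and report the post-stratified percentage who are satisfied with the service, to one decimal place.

69.2%

Unadjusted (pooled respondent) estimate weights by respondent counts:
  (60/780)×82.7 + (210/780)×46.7 + (240/780)×38.8 + (270/780)×65.7 = 53.6154%
Post-stratified estimate weights by population shares:
  0.55×82.7 + 0.08×46.7 + 0.16×38.8 + 0.21×65.7 = 69.226%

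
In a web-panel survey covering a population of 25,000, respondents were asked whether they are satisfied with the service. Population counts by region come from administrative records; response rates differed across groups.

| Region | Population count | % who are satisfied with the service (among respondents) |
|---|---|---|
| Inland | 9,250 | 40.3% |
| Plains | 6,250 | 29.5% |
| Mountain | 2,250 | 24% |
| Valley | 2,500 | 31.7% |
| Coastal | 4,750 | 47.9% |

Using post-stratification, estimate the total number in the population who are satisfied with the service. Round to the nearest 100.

Apply each group's respondent rate to its population count:
  Inland: 9,250 × 40.3% = 3727.75
  Plains: 6,250 × 29.5% = 1843.75
  Mountain: 2,250 × 24% = 540
  Valley: 2,500 × 31.7% = 792.5
  Coastal: 4,750 × 47.9% = 2275.25
Estimated total = 9179.25 → 9,200.

9,200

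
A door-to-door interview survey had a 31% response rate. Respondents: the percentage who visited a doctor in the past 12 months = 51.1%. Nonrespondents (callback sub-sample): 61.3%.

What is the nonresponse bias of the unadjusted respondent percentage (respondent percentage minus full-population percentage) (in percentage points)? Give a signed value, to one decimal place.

-7.0 percentage points

Nonresponse fraction = 1 − 0.31 = 0.69.
Bias = (nonresponse fraction) × (respondent percentage − nonrespondent percentage)
     = 0.69 × (51.1 − 61.3) = 0.69 × -10.2 = -7.038.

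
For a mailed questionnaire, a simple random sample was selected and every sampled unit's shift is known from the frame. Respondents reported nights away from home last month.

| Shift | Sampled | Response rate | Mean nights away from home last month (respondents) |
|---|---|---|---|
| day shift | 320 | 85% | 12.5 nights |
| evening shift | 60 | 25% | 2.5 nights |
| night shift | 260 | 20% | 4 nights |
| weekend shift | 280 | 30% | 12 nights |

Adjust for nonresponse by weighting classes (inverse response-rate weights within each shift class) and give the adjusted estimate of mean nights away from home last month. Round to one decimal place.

Weighting each respondent by the inverse class response rate inflates each class back to its sampled size, so the class weight is n_sampled:
  day shift: 320 × 12.5 = 4000
  evening shift: 60 × 2.5 = 150
  night shift: 260 × 4 = 1040
  weekend shift: 280 × 12 = 3360
Adjusted estimate = 8550 / 920 = 9.29348 → 9.3.

9.3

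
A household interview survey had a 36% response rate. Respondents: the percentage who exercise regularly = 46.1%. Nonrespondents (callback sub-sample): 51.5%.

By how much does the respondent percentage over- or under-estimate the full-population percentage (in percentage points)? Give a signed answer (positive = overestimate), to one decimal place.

-3.5 percentage points

Nonresponse fraction = 1 − 0.36 = 0.64.
Bias = (nonresponse fraction) × (respondent percentage − nonrespondent percentage)
     = 0.64 × (46.1 − 51.5) = 0.64 × -5.4 = -3.456.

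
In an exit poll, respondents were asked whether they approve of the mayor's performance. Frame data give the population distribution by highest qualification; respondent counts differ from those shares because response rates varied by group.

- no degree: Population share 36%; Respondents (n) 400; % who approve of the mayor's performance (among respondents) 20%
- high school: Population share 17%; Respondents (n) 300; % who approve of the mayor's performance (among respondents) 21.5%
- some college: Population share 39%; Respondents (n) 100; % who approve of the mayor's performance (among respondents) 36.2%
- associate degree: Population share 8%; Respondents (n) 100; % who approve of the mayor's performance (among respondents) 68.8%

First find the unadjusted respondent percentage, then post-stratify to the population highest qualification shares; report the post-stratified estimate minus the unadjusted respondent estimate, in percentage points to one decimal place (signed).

Unadjusted (pooled respondent) estimate weights by respondent counts:
  (400/900)×20 + (300/900)×21.5 + (100/900)×36.2 + (100/900)×68.8 = 27.7222%
Post-stratifying to population shares instead:
  0.36×20 + 0.17×21.5 + 0.39×36.2 + 0.08×68.8 = 30.477%
Difference = 30.477 − 27.7222 = 2.7548 pp.

+2.8 percentage points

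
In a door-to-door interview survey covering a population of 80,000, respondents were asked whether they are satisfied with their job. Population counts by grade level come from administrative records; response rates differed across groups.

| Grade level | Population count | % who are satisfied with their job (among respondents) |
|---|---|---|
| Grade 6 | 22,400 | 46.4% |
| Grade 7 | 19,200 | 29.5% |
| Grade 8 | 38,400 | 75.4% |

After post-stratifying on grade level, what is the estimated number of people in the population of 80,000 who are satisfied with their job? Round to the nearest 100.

Estimated count per cell = population count × respondent percentage:
  Grade 6: 22,400 × 46.4% = 10393.6
  Grade 7: 19,200 × 29.5% = 5664
  Grade 8: 38,400 × 75.4% = 28953.6
Estimated total = 45011.2 → 45,000.

45,000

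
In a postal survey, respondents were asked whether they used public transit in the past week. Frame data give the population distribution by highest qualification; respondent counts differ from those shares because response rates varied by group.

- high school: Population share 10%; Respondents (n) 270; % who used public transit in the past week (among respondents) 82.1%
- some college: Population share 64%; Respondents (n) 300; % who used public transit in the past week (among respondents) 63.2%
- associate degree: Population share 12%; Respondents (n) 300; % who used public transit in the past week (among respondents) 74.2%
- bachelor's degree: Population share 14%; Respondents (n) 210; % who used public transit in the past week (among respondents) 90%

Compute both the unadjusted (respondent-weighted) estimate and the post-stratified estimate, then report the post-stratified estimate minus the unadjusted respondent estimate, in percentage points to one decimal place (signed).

Naive respondent-only estimate (weights = respondent counts):
  (270/1080)×82.1 + (300/1080)×63.2 + (300/1080)×74.2 + (210/1080)×90 = 76.1917%
Post-stratified estimate weights by population shares:
  0.1×82.1 + 0.64×63.2 + 0.12×74.2 + 0.14×90 = 70.162%
Difference = 70.162 − 76.1917 = -6.0297 pp.

-6.0 percentage points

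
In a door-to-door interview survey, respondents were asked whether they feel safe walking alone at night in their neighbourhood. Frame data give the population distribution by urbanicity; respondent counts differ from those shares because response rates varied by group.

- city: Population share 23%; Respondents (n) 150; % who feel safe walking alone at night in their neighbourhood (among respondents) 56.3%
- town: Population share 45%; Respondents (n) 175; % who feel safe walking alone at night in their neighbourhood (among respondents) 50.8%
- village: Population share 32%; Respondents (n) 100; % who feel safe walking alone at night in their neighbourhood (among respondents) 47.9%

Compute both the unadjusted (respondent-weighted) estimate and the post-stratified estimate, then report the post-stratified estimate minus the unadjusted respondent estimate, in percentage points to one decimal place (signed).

Naive respondent-only estimate (weights = respondent counts):
  (150/425)×56.3 + (175/425)×50.8 + (100/425)×47.9 = 52.0588%
Reweighting by population urbanicity shares:
  0.23×56.3 + 0.45×50.8 + 0.32×47.9 = 51.137%
Difference = 51.137 − 52.0588 = -0.9218 pp.

-0.9 percentage points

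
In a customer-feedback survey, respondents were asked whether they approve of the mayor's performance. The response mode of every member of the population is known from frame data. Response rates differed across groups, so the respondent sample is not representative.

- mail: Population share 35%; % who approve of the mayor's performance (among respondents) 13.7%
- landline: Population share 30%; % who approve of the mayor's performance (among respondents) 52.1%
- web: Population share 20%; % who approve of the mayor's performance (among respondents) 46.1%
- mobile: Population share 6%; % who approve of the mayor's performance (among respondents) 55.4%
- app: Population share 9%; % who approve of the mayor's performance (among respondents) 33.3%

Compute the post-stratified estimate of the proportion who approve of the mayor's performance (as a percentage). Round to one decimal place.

Reweight to the known response mode distribution:
  mail: 0.35 × 13.7 = 4.795
  landline: 0.3 × 52.1 = 15.63
  web: 0.2 × 46.1 = 9.22
  mobile: 0.06 × 55.4 = 3.324
  app: 0.09 × 33.3 = 2.997
Post-stratified estimate = 35.966 → 36.0%.

36.0%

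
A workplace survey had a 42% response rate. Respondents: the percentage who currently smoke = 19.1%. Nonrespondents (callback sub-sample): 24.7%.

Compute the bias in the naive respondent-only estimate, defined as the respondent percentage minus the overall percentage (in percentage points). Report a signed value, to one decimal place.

-3.2 percentage points

Nonresponse fraction = 1 − 0.42 = 0.58.
Bias = (nonresponse fraction) × (respondent percentage − nonrespondent percentage)
     = 0.58 × (19.1 − 24.7) = 0.58 × -5.6 = -3.248.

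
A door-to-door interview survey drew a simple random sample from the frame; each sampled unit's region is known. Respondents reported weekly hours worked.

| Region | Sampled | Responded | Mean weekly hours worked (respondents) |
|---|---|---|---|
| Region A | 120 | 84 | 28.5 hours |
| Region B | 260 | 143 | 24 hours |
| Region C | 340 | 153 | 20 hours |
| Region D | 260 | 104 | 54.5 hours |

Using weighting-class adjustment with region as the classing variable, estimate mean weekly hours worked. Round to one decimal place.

Class response rates: Region A 84/120 = 70%, Region B 143/260 = 55%, Region C 153/340 = 45%, Region D 104/260 = 40%.
Each respondent's weight = sampled/responded in their class; summing within a class gives n_sampled, so:
  Region A: 120 × 28.5 = 3420
  Region B: 260 × 24 = 6240
  Region C: 340 × 20 = 6800
  Region D: 260 × 54.5 = 14,170
Adjusted estimate = 30,630 / 980 = 31.2551 → 31.3.

31.3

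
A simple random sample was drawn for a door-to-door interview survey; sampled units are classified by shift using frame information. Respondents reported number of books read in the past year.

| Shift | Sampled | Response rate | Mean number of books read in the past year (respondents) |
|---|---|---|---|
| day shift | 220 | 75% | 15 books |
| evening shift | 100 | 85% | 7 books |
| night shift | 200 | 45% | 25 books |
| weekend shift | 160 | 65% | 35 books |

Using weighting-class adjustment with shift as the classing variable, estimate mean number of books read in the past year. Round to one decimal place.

21.5

With weight = n_sampled/n_responded per class, the weighted class total is n_sampled:
  day shift: 220 × 15 = 3300
  evening shift: 100 × 7 = 700
  night shift: 200 × 25 = 5000
  weekend shift: 160 × 35 = 5600
Adjusted estimate = 14,600 / 680 = 21.4706 → 21.5.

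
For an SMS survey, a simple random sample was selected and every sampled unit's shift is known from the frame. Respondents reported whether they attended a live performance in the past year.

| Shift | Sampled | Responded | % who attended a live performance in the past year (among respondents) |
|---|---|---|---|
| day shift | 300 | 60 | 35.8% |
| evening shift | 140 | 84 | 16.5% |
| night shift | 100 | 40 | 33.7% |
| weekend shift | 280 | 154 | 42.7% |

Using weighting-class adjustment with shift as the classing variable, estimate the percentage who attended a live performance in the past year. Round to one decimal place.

34.6%

Response rates by class: day shift 60/300 = 20%, evening shift 84/140 = 60%, night shift 40/100 = 40%, weekend shift 154/280 = 55%.
Weighting each respondent by the inverse class response rate inflates each class back to its sampled size, so the class weight is n_sampled:
  day shift: 300 × 35.8 = 10,740
  evening shift: 140 × 16.5 = 2310
  night shift: 100 × 33.7 = 3370
  weekend shift: 280 × 42.7 = 11,956
Adjusted estimate = 28,376 / 820 = 34.6049 → 34.6%.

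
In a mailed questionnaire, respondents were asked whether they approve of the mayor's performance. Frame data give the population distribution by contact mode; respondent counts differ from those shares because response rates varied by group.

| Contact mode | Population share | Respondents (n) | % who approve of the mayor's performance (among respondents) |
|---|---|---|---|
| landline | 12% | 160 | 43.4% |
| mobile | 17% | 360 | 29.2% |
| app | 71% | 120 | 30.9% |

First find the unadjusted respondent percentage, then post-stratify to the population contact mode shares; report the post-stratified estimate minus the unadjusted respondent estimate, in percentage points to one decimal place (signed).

Without adjustment, the pooled respondent share is:
  (160/640)×43.4 + (360/640)×29.2 + (120/640)×30.9 = 33.0688%
Post-stratified estimate weights by population shares:
  0.12×43.4 + 0.17×29.2 + 0.71×30.9 = 32.111%
Difference = 32.111 − 33.0688 = -0.9578 pp.

-1.0 percentage points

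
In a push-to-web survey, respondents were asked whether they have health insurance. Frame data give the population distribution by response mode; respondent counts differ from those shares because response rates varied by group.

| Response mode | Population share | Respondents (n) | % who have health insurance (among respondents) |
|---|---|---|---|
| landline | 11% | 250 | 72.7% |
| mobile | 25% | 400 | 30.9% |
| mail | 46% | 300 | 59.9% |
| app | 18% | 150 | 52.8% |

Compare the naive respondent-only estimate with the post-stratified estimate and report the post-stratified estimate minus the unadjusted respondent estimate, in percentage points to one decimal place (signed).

Naive respondent-only estimate (weights = respondent counts):
  (250/1100)×72.7 + (400/1100)×30.9 + (300/1100)×59.9 + (150/1100)×52.8 = 51.2955%
Reweighting by population response mode shares:
  0.11×72.7 + 0.25×30.9 + 0.46×59.9 + 0.18×52.8 = 52.78%
Difference = 52.78 − 51.2955 = 1.4845 pp.

+1.5 percentage points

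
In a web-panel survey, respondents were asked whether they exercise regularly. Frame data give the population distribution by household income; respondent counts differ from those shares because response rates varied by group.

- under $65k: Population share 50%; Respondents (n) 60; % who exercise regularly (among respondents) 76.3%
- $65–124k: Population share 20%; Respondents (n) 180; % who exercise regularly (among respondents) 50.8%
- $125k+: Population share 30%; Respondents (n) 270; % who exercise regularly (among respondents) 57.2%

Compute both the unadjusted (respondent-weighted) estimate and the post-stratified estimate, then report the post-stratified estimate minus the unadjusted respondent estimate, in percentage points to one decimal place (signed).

+8.3 percentage points

Naive respondent-only estimate (weights = respondent counts):
  (60/510)×76.3 + (180/510)×50.8 + (270/510)×57.2 = 57.1882%
Reweighting by population household income shares:
  0.5×76.3 + 0.2×50.8 + 0.3×57.2 = 65.47%
Difference = 65.47 − 57.1882 = 8.2818 pp.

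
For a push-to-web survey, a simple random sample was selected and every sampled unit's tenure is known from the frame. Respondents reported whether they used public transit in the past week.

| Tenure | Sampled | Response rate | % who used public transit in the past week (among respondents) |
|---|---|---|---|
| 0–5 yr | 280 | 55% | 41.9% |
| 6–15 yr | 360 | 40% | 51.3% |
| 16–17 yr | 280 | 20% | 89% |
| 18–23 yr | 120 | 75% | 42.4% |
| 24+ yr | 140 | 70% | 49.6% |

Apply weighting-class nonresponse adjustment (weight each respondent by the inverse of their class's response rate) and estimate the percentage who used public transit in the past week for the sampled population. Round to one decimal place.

56.9%

Inverse-response-rate weighting restores each class to its sampled count, so class totals weight by n_sampled:
  0–5 yr: 280 × 41.9 = 11,732
  6–15 yr: 360 × 51.3 = 18,468
  16–17 yr: 280 × 89 = 24,920
  18–23 yr: 120 × 42.4 = 5088
  24+ yr: 140 × 49.6 = 6944
Adjusted estimate = 67,152 / 1,180 = 56.9085 → 56.9%.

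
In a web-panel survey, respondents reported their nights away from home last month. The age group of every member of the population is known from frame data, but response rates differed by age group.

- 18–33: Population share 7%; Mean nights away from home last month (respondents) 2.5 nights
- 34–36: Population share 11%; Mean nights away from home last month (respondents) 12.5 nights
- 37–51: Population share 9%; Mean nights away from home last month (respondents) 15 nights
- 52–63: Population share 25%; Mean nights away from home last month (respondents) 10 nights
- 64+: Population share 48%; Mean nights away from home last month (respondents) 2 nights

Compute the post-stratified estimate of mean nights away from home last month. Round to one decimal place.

Weight each group's respondent value by its population share:
  18–33: 0.07 × 2.5 = 0.175
  34–36: 0.11 × 12.5 = 1.375
  37–51: 0.09 × 15 = 1.35
  52–63: 0.25 × 10 = 2.5
  64+: 0.48 × 2 = 0.96
Post-stratified estimate = 6.36 → 6.4.

6.4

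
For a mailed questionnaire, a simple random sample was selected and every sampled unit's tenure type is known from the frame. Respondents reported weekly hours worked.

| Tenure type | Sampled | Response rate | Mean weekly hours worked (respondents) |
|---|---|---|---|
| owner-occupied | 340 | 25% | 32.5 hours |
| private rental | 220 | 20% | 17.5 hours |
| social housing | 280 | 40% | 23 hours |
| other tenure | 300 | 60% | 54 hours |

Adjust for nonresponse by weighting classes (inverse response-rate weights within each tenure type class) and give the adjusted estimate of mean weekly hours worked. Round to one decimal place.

32.9

Weighting each respondent by the inverse class response rate inflates each class back to its sampled size, so the class weight is n_sampled:
  owner-occupied: 340 × 32.5 = 11,050
  private rental: 220 × 17.5 = 3850
  social housing: 280 × 23 = 6440
  other tenure: 300 × 54 = 16,200
Adjusted estimate = 37,540 / 1,140 = 32.9298 → 32.9.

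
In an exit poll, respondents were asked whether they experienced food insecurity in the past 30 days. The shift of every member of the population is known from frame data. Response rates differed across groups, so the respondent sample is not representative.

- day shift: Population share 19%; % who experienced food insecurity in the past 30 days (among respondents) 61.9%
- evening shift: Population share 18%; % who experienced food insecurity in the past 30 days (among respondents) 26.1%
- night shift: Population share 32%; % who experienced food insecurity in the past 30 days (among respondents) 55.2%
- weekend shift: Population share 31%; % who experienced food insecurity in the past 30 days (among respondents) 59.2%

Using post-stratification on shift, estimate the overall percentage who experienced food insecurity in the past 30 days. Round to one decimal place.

Reweight to the known shift distribution:
  day shift: 0.19 × 61.9 = 11.761
  evening shift: 0.18 × 26.1 = 4.698
  night shift: 0.32 × 55.2 = 17.664
  weekend shift: 0.31 × 59.2 = 18.352
Post-stratified estimate = 52.475 → 52.5%.

52.5%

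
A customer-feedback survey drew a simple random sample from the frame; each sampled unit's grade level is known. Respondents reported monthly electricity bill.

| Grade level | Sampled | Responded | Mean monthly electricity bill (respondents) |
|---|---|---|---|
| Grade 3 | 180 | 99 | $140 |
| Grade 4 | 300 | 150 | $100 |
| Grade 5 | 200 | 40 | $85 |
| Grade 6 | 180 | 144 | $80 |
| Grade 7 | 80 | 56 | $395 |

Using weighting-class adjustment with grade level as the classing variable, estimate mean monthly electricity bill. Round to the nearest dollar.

$126

Class response rates: Grade 3 99/180 = 55%, Grade 4 150/300 = 50%, Grade 5 40/200 = 20%, Grade 6 144/180 = 80%, Grade 7 56/80 = 70%.
Each respondent's weight = sampled/responded in their class; summing within a class gives n_sampled, so:
  Grade 3: 180 × 140 = 25,200
  Grade 4: 300 × 100 = 30,000
  Grade 5: 200 × 85 = 17,000
  Grade 6: 180 × 80 = 14,400
  Grade 7: 80 × 395 = 31,600
Adjusted estimate = 118,200 / 940 = 125.745 → $126.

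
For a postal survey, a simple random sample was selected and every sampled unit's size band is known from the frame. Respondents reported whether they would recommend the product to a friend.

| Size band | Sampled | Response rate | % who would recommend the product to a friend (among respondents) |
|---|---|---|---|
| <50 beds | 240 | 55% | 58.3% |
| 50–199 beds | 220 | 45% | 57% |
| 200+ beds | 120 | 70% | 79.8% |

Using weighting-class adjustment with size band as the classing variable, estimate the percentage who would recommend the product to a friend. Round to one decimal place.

Each respondent's weight = sampled/responded in their class; summing within a class gives n_sampled, so:
  <50 beds: 240 × 58.3 = 13,992
  50–199 beds: 220 × 57 = 12,540
  200+ beds: 120 × 79.8 = 9576
Adjusted estimate = 36,108 / 580 = 62.2552 → 62.3%.

62.3%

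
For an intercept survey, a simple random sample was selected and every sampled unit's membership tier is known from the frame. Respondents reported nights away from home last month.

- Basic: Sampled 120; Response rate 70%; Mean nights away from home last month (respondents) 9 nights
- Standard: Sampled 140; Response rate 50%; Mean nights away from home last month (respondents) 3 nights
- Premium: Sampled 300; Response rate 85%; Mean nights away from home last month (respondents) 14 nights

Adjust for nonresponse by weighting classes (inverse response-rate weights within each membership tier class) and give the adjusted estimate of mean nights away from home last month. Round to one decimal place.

10.2

Inverse-response-rate weighting restores each class to its sampled count, so class totals weight by n_sampled:
  Basic: 120 × 9 = 1080
  Standard: 140 × 3 = 420
  Premium: 300 × 14 = 4200
Adjusted estimate = 5700 / 560 = 10.1786 → 10.2.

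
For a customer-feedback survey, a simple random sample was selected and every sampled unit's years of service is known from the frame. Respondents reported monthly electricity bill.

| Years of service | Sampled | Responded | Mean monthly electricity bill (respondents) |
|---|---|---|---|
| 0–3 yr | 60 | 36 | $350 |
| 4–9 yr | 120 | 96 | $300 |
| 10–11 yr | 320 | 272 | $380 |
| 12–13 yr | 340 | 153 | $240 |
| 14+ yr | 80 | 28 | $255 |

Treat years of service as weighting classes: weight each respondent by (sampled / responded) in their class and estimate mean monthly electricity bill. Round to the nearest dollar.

$305

Class response rates: 0–3 yr 36/60 = 60%, 4–9 yr 96/120 = 80%, 10–11 yr 272/320 = 85%, 12–13 yr 153/340 = 45%, 14+ yr 28/80 = 35%.
Inverse-response-rate weighting restores each class to its sampled count, so class totals weight by n_sampled:
  0–3 yr: 60 × 350 = 21,000
  4–9 yr: 120 × 300 = 36,000
  10–11 yr: 320 × 380 = 121,600
  12–13 yr: 340 × 240 = 81,600
  14+ yr: 80 × 255 = 20,400
Adjusted estimate = 280,600 / 920 = 305 → $305.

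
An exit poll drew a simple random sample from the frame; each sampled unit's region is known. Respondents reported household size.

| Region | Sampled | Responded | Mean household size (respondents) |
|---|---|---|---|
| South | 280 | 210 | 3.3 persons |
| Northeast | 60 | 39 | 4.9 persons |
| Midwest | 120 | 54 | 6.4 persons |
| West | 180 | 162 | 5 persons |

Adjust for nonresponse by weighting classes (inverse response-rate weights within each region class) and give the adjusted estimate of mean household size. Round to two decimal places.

4.51

Class response rates: South 210/280 = 75%, Northeast 39/60 = 65%, Midwest 54/120 = 45%, West 162/180 = 90%.
Each respondent's weight = sampled/responded in their class; summing within a class gives n_sampled, so:
  South: 280 × 3.3 = 924
  Northeast: 60 × 4.9 = 294
  Midwest: 120 × 6.4 = 768
  West: 180 × 5 = 900
Adjusted estimate = 2886 / 640 = 4.50938 → 4.51.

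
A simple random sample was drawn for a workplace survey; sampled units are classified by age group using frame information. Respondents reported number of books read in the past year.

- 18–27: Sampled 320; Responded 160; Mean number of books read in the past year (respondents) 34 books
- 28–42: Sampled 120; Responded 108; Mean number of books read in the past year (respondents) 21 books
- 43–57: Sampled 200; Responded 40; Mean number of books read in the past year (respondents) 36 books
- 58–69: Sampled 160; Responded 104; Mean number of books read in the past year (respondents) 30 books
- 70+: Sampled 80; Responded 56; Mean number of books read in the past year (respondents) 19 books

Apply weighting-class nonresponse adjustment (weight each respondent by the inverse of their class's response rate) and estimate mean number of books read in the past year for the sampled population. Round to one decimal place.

Response rates by class: 18–27 160/320 = 50%, 28–42 108/120 = 90%, 43–57 40/200 = 20%, 58–69 104/160 = 65%, 70+ 56/80 = 70%.
Inverse-response-rate weighting restores each class to its sampled count, so class totals weight by n_sampled:
  18–27: 320 × 34 = 10,880
  28–42: 120 × 21 = 2520
  43–57: 200 × 36 = 7200
  58–69: 160 × 30 = 4800
  70+: 80 × 19 = 1520
Adjusted estimate = 26,920 / 880 = 30.5909 → 30.6.

30.6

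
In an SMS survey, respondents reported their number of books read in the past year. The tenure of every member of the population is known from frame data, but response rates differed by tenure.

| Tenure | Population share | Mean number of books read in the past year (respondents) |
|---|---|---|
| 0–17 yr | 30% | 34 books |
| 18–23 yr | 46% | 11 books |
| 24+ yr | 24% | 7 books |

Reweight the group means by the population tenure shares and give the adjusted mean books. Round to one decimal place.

Post-stratification weights by population share, not respondent share:
  0–17 yr: 0.3 × 34 = 10.2
  18–23 yr: 0.46 × 11 = 5.06
  24+ yr: 0.24 × 7 = 1.68
Post-stratified estimate = 16.94 → 16.9.

16.9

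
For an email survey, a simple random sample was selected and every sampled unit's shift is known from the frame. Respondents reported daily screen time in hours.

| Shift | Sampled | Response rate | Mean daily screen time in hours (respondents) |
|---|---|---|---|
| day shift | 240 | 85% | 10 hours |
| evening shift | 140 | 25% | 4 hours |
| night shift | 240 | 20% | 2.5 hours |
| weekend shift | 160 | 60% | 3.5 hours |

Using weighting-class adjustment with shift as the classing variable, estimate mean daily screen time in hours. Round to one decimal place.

Weighting each respondent by the inverse class response rate inflates each class back to its sampled size, so the class weight is n_sampled:
  day shift: 240 × 10 = 2400
  evening shift: 140 × 4 = 560
  night shift: 240 × 2.5 = 600
  weekend shift: 160 × 3.5 = 560
Adjusted estimate = 4120 / 780 = 5.28205 → 5.3.

5.3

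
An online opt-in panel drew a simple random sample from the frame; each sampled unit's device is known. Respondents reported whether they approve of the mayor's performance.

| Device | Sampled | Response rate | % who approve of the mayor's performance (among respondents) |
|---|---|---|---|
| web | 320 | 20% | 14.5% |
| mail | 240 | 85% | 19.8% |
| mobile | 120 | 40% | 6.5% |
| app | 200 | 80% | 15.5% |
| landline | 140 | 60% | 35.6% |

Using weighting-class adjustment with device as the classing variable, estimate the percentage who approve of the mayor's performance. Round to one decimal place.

Each respondent's weight = sampled/responded in their class; summing within a class gives n_sampled, so:
  web: 320 × 14.5 = 4640
  mail: 240 × 19.8 = 4752
  mobile: 120 × 6.5 = 780
  app: 200 × 15.5 = 3100
  landline: 140 × 35.6 = 4984
Adjusted estimate = 18,256 / 1,020 = 17.898 → 17.9%.

17.9%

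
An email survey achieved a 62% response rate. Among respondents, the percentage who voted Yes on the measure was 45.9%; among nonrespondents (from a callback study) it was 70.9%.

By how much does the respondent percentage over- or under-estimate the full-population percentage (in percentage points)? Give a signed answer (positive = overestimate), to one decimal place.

-9.5 percentage points

Nonresponse fraction = 1 − 0.62 = 0.38.
Bias = (nonresponse fraction) × (respondent percentage − nonrespondent percentage)
     = 0.38 × (45.9 − 70.9) = 0.38 × -25 = -9.5.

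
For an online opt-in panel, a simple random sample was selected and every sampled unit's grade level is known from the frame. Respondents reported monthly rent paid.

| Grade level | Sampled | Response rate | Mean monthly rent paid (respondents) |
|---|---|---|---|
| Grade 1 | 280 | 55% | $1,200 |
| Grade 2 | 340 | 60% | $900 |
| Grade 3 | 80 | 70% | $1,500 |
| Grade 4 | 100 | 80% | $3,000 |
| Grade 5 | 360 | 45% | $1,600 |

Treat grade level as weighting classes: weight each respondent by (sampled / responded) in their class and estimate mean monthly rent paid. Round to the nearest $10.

Each respondent's weight = sampled/responded in their class; summing within a class gives n_sampled, so:
  Grade 1: 280 × 1200 = 336,000
  Grade 2: 340 × 900 = 306,000
  Grade 3: 80 × 1500 = 120,000
  Grade 4: 100 × 3000 = 300,000
  Grade 5: 360 × 1600 = 576,000
Adjusted estimate = 1,638,000 / 1,160 = 1412.07 → $1,410.

$1,410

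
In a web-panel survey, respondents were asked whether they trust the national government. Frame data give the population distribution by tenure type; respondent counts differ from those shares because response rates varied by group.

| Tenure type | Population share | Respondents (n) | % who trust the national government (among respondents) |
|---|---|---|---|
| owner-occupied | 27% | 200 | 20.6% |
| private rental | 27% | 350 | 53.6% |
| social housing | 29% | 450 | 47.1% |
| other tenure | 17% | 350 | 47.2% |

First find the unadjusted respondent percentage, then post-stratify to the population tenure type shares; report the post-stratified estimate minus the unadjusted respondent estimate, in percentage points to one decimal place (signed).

-3.2 percentage points

Naive respondent-only estimate (weights = respondent counts):
  (200/1350)×20.6 + (350/1350)×53.6 + (450/1350)×47.1 + (350/1350)×47.2 = 44.8852%
Post-stratified estimate weights by population shares:
  0.27×20.6 + 0.27×53.6 + 0.29×47.1 + 0.17×47.2 = 41.717%
Difference = 41.717 − 44.8852 = -3.1682 pp.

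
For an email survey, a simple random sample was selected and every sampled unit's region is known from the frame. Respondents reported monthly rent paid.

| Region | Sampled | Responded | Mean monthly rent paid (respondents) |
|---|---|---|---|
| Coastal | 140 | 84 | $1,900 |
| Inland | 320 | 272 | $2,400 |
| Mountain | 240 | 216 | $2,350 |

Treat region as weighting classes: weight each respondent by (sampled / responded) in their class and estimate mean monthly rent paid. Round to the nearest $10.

$2,280

Class response rates: Coastal 84/140 = 60%, Inland 272/320 = 85%, Mountain 216/240 = 90%.
Inverse-response-rate weighting restores each class to its sampled count, so class totals weight by n_sampled:
  Coastal: 140 × 1900 = 266,000
  Inland: 320 × 2400 = 768,000
  Mountain: 240 × 2350 = 564,000
Adjusted estimate = 1,598,000 / 700 = 2282.86 → $2,280.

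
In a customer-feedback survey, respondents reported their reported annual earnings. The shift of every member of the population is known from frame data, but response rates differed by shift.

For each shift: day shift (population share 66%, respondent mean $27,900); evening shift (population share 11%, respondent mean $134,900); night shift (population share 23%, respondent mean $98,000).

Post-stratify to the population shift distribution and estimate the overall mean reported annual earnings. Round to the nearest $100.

Each cell contributes population-share × respondent value:
  day shift: 0.66 × 27,900 = 18,414
  evening shift: 0.11 × 134,900 = 14,839
  night shift: 0.23 × 98,000 = 22,540
Post-stratified estimate = 55,793 → $55,800.

$55,800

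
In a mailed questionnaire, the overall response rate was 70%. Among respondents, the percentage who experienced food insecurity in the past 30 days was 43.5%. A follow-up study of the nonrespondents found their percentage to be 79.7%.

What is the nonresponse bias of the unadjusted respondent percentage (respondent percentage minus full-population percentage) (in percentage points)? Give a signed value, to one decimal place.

Nonresponse fraction = 1 − 0.7 = 0.3.
Bias = (nonresponse fraction) × (respondent percentage − nonrespondent percentage)
     = 0.3 × (43.5 − 79.7) = 0.3 × -36.2 = -10.86.

-10.9 percentage points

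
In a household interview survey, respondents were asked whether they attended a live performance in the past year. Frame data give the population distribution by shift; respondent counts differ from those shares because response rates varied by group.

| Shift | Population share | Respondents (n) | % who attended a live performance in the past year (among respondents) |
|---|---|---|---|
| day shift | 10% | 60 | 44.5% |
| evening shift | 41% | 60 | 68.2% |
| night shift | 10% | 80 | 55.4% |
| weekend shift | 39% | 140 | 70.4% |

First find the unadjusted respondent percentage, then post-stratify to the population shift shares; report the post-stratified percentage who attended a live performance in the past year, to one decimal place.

65.4%

Unadjusted (pooled respondent) estimate weights by respondent counts:
  (60/340)×44.5 + (60/340)×68.2 + (80/340)×55.4 + (140/340)×70.4 = 61.9118%
Reweighting by population shift shares:
  0.1×44.5 + 0.41×68.2 + 0.1×55.4 + 0.39×70.4 = 65.408%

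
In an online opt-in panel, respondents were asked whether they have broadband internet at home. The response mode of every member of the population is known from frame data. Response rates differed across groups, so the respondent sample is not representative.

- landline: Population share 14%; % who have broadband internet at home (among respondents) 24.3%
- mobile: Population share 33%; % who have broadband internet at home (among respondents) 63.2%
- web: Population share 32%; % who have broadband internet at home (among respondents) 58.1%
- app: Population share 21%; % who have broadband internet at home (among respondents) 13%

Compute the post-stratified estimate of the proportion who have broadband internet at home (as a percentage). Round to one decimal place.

45.6%

Each cell contributes population-share × respondent value:
  landline: 0.14 × 24.3 = 3.402
  mobile: 0.33 × 63.2 = 20.856
  web: 0.32 × 58.1 = 18.592
  app: 0.21 × 13 = 2.73
Post-stratified estimate = 45.58 → 45.6%.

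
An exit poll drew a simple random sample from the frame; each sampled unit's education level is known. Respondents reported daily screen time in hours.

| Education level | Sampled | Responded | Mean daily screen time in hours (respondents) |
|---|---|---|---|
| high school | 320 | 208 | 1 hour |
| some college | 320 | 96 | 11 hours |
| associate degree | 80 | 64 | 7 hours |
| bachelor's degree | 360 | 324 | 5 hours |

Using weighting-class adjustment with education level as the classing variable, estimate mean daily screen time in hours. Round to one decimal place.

5.7

Response rates by class: high school 208/320 = 65%, some college 96/320 = 30%, associate degree 64/80 = 80%, bachelor's degree 324/360 = 90%.
Weighting each respondent by the inverse class response rate inflates each class back to its sampled size, so the class weight is n_sampled:
  high school: 320 × 1 = 320
  some college: 320 × 11 = 3520
  associate degree: 80 × 7 = 560
  bachelor's degree: 360 × 5 = 1800
Adjusted estimate = 6200 / 1,080 = 5.74074 → 5.7.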